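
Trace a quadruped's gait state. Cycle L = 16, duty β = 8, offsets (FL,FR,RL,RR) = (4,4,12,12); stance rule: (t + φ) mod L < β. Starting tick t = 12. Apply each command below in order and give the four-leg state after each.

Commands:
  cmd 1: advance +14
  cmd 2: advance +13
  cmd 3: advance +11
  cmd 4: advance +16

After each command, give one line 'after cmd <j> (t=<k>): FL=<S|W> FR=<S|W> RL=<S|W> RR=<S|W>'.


after cmd 1 (t=26): FL=W FR=W RL=S RR=S
after cmd 2 (t=39): FL=W FR=W RL=S RR=S
after cmd 3 (t=50): FL=S FR=S RL=W RR=W
after cmd 4 (t=66): FL=S FR=S RL=W RR=W

start t=12: FL=S FR=S RL=W RR=W
cmd 1: advance +14 → t=26, phase=(14,14,6,6) → FL=W FR=W RL=S RR=S
cmd 2: advance +13 → t=39, phase=(11,11,3,3) → FL=W FR=W RL=S RR=S
cmd 3: advance +11 → t=50, phase=(6,6,14,14) → FL=S FR=S RL=W RR=W
cmd 4: advance +16 → t=66, phase=(6,6,14,14) → FL=S FR=S RL=W RR=W


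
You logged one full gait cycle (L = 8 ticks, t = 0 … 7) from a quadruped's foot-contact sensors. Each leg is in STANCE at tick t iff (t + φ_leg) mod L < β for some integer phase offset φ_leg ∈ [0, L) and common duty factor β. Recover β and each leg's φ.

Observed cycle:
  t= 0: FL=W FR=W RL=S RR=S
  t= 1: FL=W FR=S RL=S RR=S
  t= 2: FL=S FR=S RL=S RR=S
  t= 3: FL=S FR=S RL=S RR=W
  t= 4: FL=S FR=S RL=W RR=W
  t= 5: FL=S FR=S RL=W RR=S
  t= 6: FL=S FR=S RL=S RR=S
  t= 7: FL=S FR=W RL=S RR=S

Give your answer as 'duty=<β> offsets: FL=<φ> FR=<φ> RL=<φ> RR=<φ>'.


duty β = stance ticks per leg = 6
FL: stance ticks = 6; W→S at t=2 → φ=6
FR: stance ticks = 6; W→S at t=1 → φ=7
RL: stance ticks = 6; W→S at t=6 → φ=2
RR: stance ticks = 6; W→S at t=5 → φ=3

duty=6 offsets: FL=6 FR=7 RL=2 RR=3


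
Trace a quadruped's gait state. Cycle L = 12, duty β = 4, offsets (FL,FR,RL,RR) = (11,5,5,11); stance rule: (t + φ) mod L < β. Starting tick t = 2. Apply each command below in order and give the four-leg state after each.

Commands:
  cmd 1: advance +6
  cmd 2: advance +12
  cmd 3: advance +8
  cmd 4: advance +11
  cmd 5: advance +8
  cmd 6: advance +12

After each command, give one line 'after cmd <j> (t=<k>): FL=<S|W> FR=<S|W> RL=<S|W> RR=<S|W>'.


start t=2: FL=S FR=W RL=W RR=S
cmd 1: advance +6 → t=8, phase=(7,1,1,7) → FL=W FR=S RL=S RR=W
cmd 2: advance +12 → t=20, phase=(7,1,1,7) → FL=W FR=S RL=S RR=W
cmd 3: advance +8 → t=28, phase=(3,9,9,3) → FL=S FR=W RL=W RR=S
cmd 4: advance +11 → t=39, phase=(2,8,8,2) → FL=S FR=W RL=W RR=S
cmd 5: advance +8 → t=47, phase=(10,4,4,10) → FL=W FR=W RL=W RR=W
cmd 6: advance +12 → t=59, phase=(10,4,4,10) → FL=W FR=W RL=W RR=W

after cmd 1 (t=8): FL=W FR=S RL=S RR=W
after cmd 2 (t=20): FL=W FR=S RL=S RR=W
after cmd 3 (t=28): FL=S FR=W RL=W RR=S
after cmd 4 (t=39): FL=S FR=W RL=W RR=S
after cmd 5 (t=47): FL=W FR=W RL=W RR=W
after cmd 6 (t=59): FL=W FR=W RL=W RR=W


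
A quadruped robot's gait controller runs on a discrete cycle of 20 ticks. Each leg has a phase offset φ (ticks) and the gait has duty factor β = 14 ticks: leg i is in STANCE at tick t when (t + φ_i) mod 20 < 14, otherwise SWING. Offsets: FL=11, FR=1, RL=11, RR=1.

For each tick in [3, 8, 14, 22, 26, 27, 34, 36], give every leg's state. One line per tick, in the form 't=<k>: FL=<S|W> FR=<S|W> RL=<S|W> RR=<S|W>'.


t=3: FL=W FR=S RL=W RR=S
t=8: FL=W FR=S RL=W RR=S
t=14: FL=S FR=W RL=S RR=W
t=22: FL=S FR=S RL=S RR=S
t=26: FL=W FR=S RL=W RR=S
t=27: FL=W FR=S RL=W RR=S
t=34: FL=S FR=W RL=S RR=W
t=36: FL=S FR=W RL=S RR=W

t=3: phase=(14,4,14,4) vs β=14 → FL=W FR=S RL=W RR=S
t=8: phase=(19,9,19,9) vs β=14 → FL=W FR=S RL=W RR=S
t=14: phase=(5,15,5,15) vs β=14 → FL=S FR=W RL=S RR=W
t=22: phase=(13,3,13,3) vs β=14 → FL=S FR=S RL=S RR=S
t=26: phase=(17,7,17,7) vs β=14 → FL=W FR=S RL=W RR=S
t=27: phase=(18,8,18,8) vs β=14 → FL=W FR=S RL=W RR=S
t=34: phase=(5,15,5,15) vs β=14 → FL=S FR=W RL=S RR=W
t=36: phase=(7,17,7,17) vs β=14 → FL=S FR=W RL=S RR=W


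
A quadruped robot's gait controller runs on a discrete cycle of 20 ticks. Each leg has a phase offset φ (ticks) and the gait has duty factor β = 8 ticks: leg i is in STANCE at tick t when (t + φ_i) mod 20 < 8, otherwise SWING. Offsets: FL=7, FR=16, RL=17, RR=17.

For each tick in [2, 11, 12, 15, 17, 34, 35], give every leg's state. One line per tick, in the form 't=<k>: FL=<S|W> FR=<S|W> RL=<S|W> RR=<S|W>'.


t=2: phase=(9,18,19,19) vs β=8 → FL=W FR=W RL=W RR=W
t=11: phase=(18,7,8,8) vs β=8 → FL=W FR=S RL=W RR=W
t=12: phase=(19,8,9,9) vs β=8 → FL=W FR=W RL=W RR=W
t=15: phase=(2,11,12,12) vs β=8 → FL=S FR=W RL=W RR=W
t=17: phase=(4,13,14,14) vs β=8 → FL=S FR=W RL=W RR=W
t=34: phase=(1,10,11,11) vs β=8 → FL=S FR=W RL=W RR=W
t=35: phase=(2,11,12,12) vs β=8 → FL=S FR=W RL=W RR=W

t=2: FL=W FR=W RL=W RR=W
t=11: FL=W FR=S RL=W RR=W
t=12: FL=W FR=W RL=W RR=W
t=15: FL=S FR=W RL=W RR=W
t=17: FL=S FR=W RL=W RR=W
t=34: FL=S FR=W RL=W RR=W
t=35: FL=S FR=W RL=W RR=W


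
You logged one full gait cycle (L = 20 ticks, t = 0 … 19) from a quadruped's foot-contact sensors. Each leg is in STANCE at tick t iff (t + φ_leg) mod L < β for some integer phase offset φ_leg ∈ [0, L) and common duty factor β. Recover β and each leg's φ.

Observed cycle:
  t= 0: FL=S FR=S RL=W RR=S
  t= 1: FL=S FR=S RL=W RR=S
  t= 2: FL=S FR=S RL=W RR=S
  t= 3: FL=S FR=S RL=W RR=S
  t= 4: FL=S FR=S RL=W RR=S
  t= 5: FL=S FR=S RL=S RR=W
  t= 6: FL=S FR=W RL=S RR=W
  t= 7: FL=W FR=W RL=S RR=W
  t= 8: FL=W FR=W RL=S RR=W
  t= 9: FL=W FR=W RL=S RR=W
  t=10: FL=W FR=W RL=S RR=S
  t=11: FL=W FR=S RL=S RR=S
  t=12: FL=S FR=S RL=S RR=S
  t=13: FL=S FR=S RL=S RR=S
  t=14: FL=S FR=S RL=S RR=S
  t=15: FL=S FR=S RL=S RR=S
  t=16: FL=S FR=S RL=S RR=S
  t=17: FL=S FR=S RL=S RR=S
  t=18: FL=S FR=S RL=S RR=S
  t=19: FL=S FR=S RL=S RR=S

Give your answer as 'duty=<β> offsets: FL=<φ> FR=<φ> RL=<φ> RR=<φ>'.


duty=15 offsets: FL=8 FR=9 RL=15 RR=10

duty β = stance ticks per leg = 15
FL: stance ticks = 15; W→S at t=12 → φ=8
FR: stance ticks = 15; W→S at t=11 → φ=9
RL: stance ticks = 15; W→S at t=5 → φ=15
RR: stance ticks = 15; W→S at t=10 → φ=10


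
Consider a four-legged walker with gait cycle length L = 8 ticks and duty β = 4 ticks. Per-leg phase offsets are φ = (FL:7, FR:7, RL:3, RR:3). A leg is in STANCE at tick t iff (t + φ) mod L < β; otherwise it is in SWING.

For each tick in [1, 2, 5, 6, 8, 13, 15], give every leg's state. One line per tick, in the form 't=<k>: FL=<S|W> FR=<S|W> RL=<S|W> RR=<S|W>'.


t=1: FL=S FR=S RL=W RR=W
t=2: FL=S FR=S RL=W RR=W
t=5: FL=W FR=W RL=S RR=S
t=6: FL=W FR=W RL=S RR=S
t=8: FL=W FR=W RL=S RR=S
t=13: FL=W FR=W RL=S RR=S
t=15: FL=W FR=W RL=S RR=S

t=1: phase=(0,0,4,4) vs β=4 → FL=S FR=S RL=W RR=W
t=2: phase=(1,1,5,5) vs β=4 → FL=S FR=S RL=W RR=W
t=5: phase=(4,4,0,0) vs β=4 → FL=W FR=W RL=S RR=S
t=6: phase=(5,5,1,1) vs β=4 → FL=W FR=W RL=S RR=S
t=8: phase=(7,7,3,3) vs β=4 → FL=W FR=W RL=S RR=S
t=13: phase=(4,4,0,0) vs β=4 → FL=W FR=W RL=S RR=S
t=15: phase=(6,6,2,2) vs β=4 → FL=W FR=W RL=S RR=S


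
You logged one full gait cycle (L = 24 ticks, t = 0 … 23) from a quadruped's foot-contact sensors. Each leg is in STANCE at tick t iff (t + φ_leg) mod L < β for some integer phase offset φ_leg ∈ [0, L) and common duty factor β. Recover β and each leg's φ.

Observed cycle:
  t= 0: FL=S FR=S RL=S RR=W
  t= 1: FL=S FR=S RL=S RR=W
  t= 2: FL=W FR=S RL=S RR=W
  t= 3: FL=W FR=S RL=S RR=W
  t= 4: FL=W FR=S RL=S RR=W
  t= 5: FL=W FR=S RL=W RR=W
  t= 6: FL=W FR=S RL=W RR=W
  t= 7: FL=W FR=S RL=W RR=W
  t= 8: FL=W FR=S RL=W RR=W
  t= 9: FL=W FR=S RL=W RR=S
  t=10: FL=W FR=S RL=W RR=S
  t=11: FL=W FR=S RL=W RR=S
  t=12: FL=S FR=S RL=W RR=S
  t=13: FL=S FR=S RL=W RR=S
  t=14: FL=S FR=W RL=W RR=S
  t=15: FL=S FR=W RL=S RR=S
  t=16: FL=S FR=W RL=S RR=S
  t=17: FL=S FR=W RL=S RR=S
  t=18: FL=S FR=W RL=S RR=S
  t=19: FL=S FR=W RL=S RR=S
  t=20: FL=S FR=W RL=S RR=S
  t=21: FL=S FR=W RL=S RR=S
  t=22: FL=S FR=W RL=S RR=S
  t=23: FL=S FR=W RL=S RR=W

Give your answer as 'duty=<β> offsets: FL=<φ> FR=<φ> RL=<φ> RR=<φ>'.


duty=14 offsets: FL=12 FR=0 RL=9 RR=15

duty β = stance ticks per leg = 14
FL: stance ticks = 14; W→S at t=12 → φ=12
FR: stance ticks = 14; W→S at t=0 → φ=0
RL: stance ticks = 14; W→S at t=15 → φ=9
RR: stance ticks = 14; W→S at t=9 → φ=15


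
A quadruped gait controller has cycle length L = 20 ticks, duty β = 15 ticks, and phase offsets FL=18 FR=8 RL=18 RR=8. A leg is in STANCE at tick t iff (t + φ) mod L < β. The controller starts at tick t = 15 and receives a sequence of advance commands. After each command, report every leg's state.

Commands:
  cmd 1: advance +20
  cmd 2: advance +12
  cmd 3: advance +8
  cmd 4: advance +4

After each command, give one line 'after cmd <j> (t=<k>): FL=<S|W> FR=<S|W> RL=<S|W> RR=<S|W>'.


start t=15: FL=S FR=S RL=S RR=S
cmd 1: advance +20 → t=35, phase=(13,3,13,3) → FL=S FR=S RL=S RR=S
cmd 2: advance +12 → t=47, phase=(5,15,5,15) → FL=S FR=W RL=S RR=W
cmd 3: advance +8 → t=55, phase=(13,3,13,3) → FL=S FR=S RL=S RR=S
cmd 4: advance +4 → t=59, phase=(17,7,17,7) → FL=W FR=S RL=W RR=S

after cmd 1 (t=35): FL=S FR=S RL=S RR=S
after cmd 2 (t=47): FL=S FR=W RL=S RR=W
after cmd 3 (t=55): FL=S FR=S RL=S RR=S
after cmd 4 (t=59): FL=W FR=S RL=W RR=S


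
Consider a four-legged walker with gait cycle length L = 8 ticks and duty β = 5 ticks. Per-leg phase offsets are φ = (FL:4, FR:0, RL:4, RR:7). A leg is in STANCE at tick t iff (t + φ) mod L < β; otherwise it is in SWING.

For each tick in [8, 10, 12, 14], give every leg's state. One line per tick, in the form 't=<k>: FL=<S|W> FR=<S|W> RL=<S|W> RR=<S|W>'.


t=8: phase=(4,0,4,7) vs β=5 → FL=S FR=S RL=S RR=W
t=10: phase=(6,2,6,1) vs β=5 → FL=W FR=S RL=W RR=S
t=12: phase=(0,4,0,3) vs β=5 → FL=S FR=S RL=S RR=S
t=14: phase=(2,6,2,5) vs β=5 → FL=S FR=W RL=S RR=W

t=8: FL=S FR=S RL=S RR=W
t=10: FL=W FR=S RL=W RR=S
t=12: FL=S FR=S RL=S RR=S
t=14: FL=S FR=W RL=S RR=W


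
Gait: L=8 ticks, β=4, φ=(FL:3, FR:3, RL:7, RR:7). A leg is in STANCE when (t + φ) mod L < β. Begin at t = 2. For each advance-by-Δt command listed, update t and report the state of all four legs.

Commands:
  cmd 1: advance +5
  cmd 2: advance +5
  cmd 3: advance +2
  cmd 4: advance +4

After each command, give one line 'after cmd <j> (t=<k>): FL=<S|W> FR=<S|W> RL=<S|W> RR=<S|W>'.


after cmd 1 (t=7): FL=S FR=S RL=W RR=W
after cmd 2 (t=12): FL=W FR=W RL=S RR=S
after cmd 3 (t=14): FL=S FR=S RL=W RR=W
after cmd 4 (t=18): FL=W FR=W RL=S RR=S

start t=2: FL=W FR=W RL=S RR=S
cmd 1: advance +5 → t=7, phase=(2,2,6,6) → FL=S FR=S RL=W RR=W
cmd 2: advance +5 → t=12, phase=(7,7,3,3) → FL=W FR=W RL=S RR=S
cmd 3: advance +2 → t=14, phase=(1,1,5,5) → FL=S FR=S RL=W RR=W
cmd 4: advance +4 → t=18, phase=(5,5,1,1) → FL=W FR=W RL=S RR=S


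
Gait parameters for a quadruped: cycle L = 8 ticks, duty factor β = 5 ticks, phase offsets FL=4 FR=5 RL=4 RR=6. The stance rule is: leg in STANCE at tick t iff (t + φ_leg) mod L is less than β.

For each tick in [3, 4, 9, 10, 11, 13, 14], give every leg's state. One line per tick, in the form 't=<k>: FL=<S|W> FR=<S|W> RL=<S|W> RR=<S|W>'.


t=3: phase=(7,0,7,1) vs β=5 → FL=W FR=S RL=W RR=S
t=4: phase=(0,1,0,2) vs β=5 → FL=S FR=S RL=S RR=S
t=9: phase=(5,6,5,7) vs β=5 → FL=W FR=W RL=W RR=W
t=10: phase=(6,7,6,0) vs β=5 → FL=W FR=W RL=W RR=S
t=11: phase=(7,0,7,1) vs β=5 → FL=W FR=S RL=W RR=S
t=13: phase=(1,2,1,3) vs β=5 → FL=S FR=S RL=S RR=S
t=14: phase=(2,3,2,4) vs β=5 → FL=S FR=S RL=S RR=S

t=3: FL=W FR=S RL=W RR=S
t=4: FL=S FR=S RL=S RR=S
t=9: FL=W FR=W RL=W RR=W
t=10: FL=W FR=W RL=W RR=S
t=11: FL=W FR=S RL=W RR=S
t=13: FL=S FR=S RL=S RR=S
t=14: FL=S FR=S RL=S RR=S


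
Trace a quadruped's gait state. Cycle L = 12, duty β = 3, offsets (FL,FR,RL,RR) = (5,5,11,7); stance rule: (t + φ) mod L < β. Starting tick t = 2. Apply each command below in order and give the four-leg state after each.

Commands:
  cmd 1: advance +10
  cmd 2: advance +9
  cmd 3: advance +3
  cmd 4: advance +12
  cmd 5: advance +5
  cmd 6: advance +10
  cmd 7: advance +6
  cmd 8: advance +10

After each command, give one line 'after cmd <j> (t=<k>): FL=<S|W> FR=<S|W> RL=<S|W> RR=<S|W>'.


after cmd 1 (t=12): FL=W FR=W RL=W RR=W
after cmd 2 (t=21): FL=S FR=S RL=W RR=W
after cmd 3 (t=24): FL=W FR=W RL=W RR=W
after cmd 4 (t=36): FL=W FR=W RL=W RR=W
after cmd 5 (t=41): FL=W FR=W RL=W RR=S
after cmd 6 (t=51): FL=W FR=W RL=S RR=W
after cmd 7 (t=57): FL=S FR=S RL=W RR=W
after cmd 8 (t=67): FL=S FR=S RL=W RR=S

start t=2: FL=W FR=W RL=S RR=W
cmd 1: advance +10 → t=12, phase=(5,5,11,7) → FL=W FR=W RL=W RR=W
cmd 2: advance +9 → t=21, phase=(2,2,8,4) → FL=S FR=S RL=W RR=W
cmd 3: advance +3 → t=24, phase=(5,5,11,7) → FL=W FR=W RL=W RR=W
cmd 4: advance +12 → t=36, phase=(5,5,11,7) → FL=W FR=W RL=W RR=W
cmd 5: advance +5 → t=41, phase=(10,10,4,0) → FL=W FR=W RL=W RR=S
cmd 6: advance +10 → t=51, phase=(8,8,2,10) → FL=W FR=W RL=S RR=W
cmd 7: advance +6 → t=57, phase=(2,2,8,4) → FL=S FR=S RL=W RR=W
cmd 8: advance +10 → t=67, phase=(0,0,6,2) → FL=S FR=S RL=W RR=S


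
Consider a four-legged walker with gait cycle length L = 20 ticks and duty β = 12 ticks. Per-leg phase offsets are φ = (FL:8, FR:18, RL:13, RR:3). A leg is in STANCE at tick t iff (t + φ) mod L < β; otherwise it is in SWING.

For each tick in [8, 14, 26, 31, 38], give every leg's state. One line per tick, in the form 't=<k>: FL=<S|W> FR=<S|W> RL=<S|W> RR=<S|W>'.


t=8: FL=W FR=S RL=S RR=S
t=14: FL=S FR=W RL=S RR=W
t=26: FL=W FR=S RL=W RR=S
t=31: FL=W FR=S RL=S RR=W
t=38: FL=S FR=W RL=S RR=S

t=8: phase=(16,6,1,11) vs β=12 → FL=W FR=S RL=S RR=S
t=14: phase=(2,12,7,17) vs β=12 → FL=S FR=W RL=S RR=W
t=26: phase=(14,4,19,9) vs β=12 → FL=W FR=S RL=W RR=S
t=31: phase=(19,9,4,14) vs β=12 → FL=W FR=S RL=S RR=W
t=38: phase=(6,16,11,1) vs β=12 → FL=S FR=W RL=S RR=S


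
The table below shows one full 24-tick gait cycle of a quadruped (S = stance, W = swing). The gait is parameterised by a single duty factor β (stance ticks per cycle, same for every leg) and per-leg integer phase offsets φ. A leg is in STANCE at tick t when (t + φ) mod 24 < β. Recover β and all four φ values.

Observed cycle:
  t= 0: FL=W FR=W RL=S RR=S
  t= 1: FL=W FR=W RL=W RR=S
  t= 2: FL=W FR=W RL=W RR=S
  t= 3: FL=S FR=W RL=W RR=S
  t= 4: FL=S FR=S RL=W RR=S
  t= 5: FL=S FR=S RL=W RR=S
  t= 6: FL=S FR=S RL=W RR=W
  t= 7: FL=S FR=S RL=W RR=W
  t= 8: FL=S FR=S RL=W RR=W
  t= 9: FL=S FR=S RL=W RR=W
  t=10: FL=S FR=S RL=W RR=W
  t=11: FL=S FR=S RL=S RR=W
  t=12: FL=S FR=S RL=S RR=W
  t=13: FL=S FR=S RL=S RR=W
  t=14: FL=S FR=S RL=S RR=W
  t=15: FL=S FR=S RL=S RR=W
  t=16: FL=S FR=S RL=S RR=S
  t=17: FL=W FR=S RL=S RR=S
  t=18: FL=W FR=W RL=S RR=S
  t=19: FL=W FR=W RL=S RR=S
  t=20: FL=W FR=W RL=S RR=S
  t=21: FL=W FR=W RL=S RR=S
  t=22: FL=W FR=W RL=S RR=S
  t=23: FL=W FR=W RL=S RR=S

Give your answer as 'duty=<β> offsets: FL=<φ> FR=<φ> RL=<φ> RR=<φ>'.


duty β = stance ticks per leg = 14
FL: stance ticks = 14; W→S at t=3 → φ=21
FR: stance ticks = 14; W→S at t=4 → φ=20
RL: stance ticks = 14; W→S at t=11 → φ=13
RR: stance ticks = 14; W→S at t=16 → φ=8

duty=14 offsets: FL=21 FR=20 RL=13 RR=8


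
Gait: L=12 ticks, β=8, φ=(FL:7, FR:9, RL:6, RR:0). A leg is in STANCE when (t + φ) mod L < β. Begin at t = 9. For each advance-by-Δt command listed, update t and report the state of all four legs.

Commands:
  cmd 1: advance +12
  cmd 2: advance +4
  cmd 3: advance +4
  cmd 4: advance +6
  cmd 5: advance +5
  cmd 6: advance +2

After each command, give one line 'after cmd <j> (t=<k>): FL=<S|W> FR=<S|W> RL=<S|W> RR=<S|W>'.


start t=9: FL=S FR=S RL=S RR=W
cmd 1: advance +12 → t=21, phase=(4,6,3,9) → FL=S FR=S RL=S RR=W
cmd 2: advance +4 → t=25, phase=(8,10,7,1) → FL=W FR=W RL=S RR=S
cmd 3: advance +4 → t=29, phase=(0,2,11,5) → FL=S FR=S RL=W RR=S
cmd 4: advance +6 → t=35, phase=(6,8,5,11) → FL=S FR=W RL=S RR=W
cmd 5: advance +5 → t=40, phase=(11,1,10,4) → FL=W FR=S RL=W RR=S
cmd 6: advance +2 → t=42, phase=(1,3,0,6) → FL=S FR=S RL=S RR=S

after cmd 1 (t=21): FL=S FR=S RL=S RR=W
after cmd 2 (t=25): FL=W FR=W RL=S RR=S
after cmd 3 (t=29): FL=S FR=S RL=W RR=S
after cmd 4 (t=35): FL=S FR=W RL=S RR=W
after cmd 5 (t=40): FL=W FR=S RL=W RR=S
after cmd 6 (t=42): FL=S FR=S RL=S RR=S


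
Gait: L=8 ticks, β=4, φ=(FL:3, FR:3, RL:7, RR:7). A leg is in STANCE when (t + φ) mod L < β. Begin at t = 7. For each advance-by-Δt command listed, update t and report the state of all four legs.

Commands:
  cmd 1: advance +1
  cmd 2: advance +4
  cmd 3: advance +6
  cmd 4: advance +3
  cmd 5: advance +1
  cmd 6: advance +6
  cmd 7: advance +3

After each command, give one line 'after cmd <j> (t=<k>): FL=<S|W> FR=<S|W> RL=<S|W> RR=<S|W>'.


after cmd 1 (t=8): FL=S FR=S RL=W RR=W
after cmd 2 (t=12): FL=W FR=W RL=S RR=S
after cmd 3 (t=18): FL=W FR=W RL=S RR=S
after cmd 4 (t=21): FL=S FR=S RL=W RR=W
after cmd 5 (t=22): FL=S FR=S RL=W RR=W
after cmd 6 (t=28): FL=W FR=W RL=S RR=S
after cmd 7 (t=31): FL=S FR=S RL=W RR=W

start t=7: FL=S FR=S RL=W RR=W
cmd 1: advance +1 → t=8, phase=(3,3,7,7) → FL=S FR=S RL=W RR=W
cmd 2: advance +4 → t=12, phase=(7,7,3,3) → FL=W FR=W RL=S RR=S
cmd 3: advance +6 → t=18, phase=(5,5,1,1) → FL=W FR=W RL=S RR=S
cmd 4: advance +3 → t=21, phase=(0,0,4,4) → FL=S FR=S RL=W RR=W
cmd 5: advance +1 → t=22, phase=(1,1,5,5) → FL=S FR=S RL=W RR=W
cmd 6: advance +6 → t=28, phase=(7,7,3,3) → FL=W FR=W RL=S RR=S
cmd 7: advance +3 → t=31, phase=(2,2,6,6) → FL=S FR=S RL=W RR=W


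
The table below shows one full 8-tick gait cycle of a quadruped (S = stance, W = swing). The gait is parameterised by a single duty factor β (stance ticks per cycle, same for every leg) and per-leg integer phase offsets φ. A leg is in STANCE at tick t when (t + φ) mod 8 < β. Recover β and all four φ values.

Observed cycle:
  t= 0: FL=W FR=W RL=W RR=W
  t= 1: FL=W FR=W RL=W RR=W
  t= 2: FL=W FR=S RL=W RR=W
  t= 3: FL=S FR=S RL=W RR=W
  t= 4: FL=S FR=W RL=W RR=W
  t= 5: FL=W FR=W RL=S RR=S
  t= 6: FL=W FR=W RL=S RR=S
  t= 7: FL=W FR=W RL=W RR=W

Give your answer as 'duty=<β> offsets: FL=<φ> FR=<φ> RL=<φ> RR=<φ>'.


duty β = stance ticks per leg = 2
FL: stance ticks = 2; W→S at t=3 → φ=5
FR: stance ticks = 2; W→S at t=2 → φ=6
RL: stance ticks = 2; W→S at t=5 → φ=3
RR: stance ticks = 2; W→S at t=5 → φ=3

duty=2 offsets: FL=5 FR=6 RL=3 RR=3


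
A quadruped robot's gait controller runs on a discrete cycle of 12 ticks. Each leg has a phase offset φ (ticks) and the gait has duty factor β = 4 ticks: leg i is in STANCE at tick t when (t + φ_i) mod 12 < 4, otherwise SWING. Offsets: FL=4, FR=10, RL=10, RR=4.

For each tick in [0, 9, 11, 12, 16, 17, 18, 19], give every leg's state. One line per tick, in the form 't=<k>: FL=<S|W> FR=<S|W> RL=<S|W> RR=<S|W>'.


t=0: FL=W FR=W RL=W RR=W
t=9: FL=S FR=W RL=W RR=S
t=11: FL=S FR=W RL=W RR=S
t=12: FL=W FR=W RL=W RR=W
t=16: FL=W FR=S RL=S RR=W
t=17: FL=W FR=S RL=S RR=W
t=18: FL=W FR=W RL=W RR=W
t=19: FL=W FR=W RL=W RR=W

t=0: phase=(4,10,10,4) vs β=4 → FL=W FR=W RL=W RR=W
t=9: phase=(1,7,7,1) vs β=4 → FL=S FR=W RL=W RR=S
t=11: phase=(3,9,9,3) vs β=4 → FL=S FR=W RL=W RR=S
t=12: phase=(4,10,10,4) vs β=4 → FL=W FR=W RL=W RR=W
t=16: phase=(8,2,2,8) vs β=4 → FL=W FR=S RL=S RR=W
t=17: phase=(9,3,3,9) vs β=4 → FL=W FR=S RL=S RR=W
t=18: phase=(10,4,4,10) vs β=4 → FL=W FR=W RL=W RR=W
t=19: phase=(11,5,5,11) vs β=4 → FL=W FR=W RL=W RR=W


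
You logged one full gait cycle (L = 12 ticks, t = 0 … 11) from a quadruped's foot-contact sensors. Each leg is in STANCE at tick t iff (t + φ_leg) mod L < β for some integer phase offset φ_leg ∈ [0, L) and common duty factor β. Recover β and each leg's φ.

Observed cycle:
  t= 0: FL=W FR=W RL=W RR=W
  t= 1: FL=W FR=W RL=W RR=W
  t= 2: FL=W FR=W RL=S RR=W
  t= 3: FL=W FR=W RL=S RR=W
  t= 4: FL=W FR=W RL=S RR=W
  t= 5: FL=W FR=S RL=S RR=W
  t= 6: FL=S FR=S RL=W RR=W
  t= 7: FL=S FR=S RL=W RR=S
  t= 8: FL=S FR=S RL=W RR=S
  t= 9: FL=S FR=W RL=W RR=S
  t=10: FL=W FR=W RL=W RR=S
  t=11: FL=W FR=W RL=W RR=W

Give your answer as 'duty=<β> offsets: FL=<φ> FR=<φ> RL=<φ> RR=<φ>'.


duty β = stance ticks per leg = 4
FL: stance ticks = 4; W→S at t=6 → φ=6
FR: stance ticks = 4; W→S at t=5 → φ=7
RL: stance ticks = 4; W→S at t=2 → φ=10
RR: stance ticks = 4; W→S at t=7 → φ=5

duty=4 offsets: FL=6 FR=7 RL=10 RR=5


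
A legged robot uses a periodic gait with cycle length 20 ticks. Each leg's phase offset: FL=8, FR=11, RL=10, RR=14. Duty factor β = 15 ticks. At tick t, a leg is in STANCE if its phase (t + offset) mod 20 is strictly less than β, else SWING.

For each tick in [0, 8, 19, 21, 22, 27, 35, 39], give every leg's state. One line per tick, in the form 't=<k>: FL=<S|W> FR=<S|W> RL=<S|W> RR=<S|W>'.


t=0: phase=(8,11,10,14) vs β=15 → FL=S FR=S RL=S RR=S
t=8: phase=(16,19,18,2) vs β=15 → FL=W FR=W RL=W RR=S
t=19: phase=(7,10,9,13) vs β=15 → FL=S FR=S RL=S RR=S
t=21: phase=(9,12,11,15) vs β=15 → FL=S FR=S RL=S RR=W
t=22: phase=(10,13,12,16) vs β=15 → FL=S FR=S RL=S RR=W
t=27: phase=(15,18,17,1) vs β=15 → FL=W FR=W RL=W RR=S
t=35: phase=(3,6,5,9) vs β=15 → FL=S FR=S RL=S RR=S
t=39: phase=(7,10,9,13) vs β=15 → FL=S FR=S RL=S RR=S

t=0: FL=S FR=S RL=S RR=S
t=8: FL=W FR=W RL=W RR=S
t=19: FL=S FR=S RL=S RR=S
t=21: FL=S FR=S RL=S RR=W
t=22: FL=S FR=S RL=S RR=W
t=27: FL=W FR=W RL=W RR=S
t=35: FL=S FR=S RL=S RR=S
t=39: FL=S FR=S RL=S RR=S


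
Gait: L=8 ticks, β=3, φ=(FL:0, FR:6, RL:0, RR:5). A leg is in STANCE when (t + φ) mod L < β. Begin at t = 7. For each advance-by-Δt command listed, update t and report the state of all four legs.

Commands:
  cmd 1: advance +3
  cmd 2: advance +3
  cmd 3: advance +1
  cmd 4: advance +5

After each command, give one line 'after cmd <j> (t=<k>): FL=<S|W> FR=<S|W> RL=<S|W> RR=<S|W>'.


after cmd 1 (t=10): FL=S FR=S RL=S RR=W
after cmd 2 (t=13): FL=W FR=W RL=W RR=S
after cmd 3 (t=14): FL=W FR=W RL=W RR=W
after cmd 4 (t=19): FL=W FR=S RL=W RR=S

start t=7: FL=W FR=W RL=W RR=W
cmd 1: advance +3 → t=10, phase=(2,0,2,7) → FL=S FR=S RL=S RR=W
cmd 2: advance +3 → t=13, phase=(5,3,5,2) → FL=W FR=W RL=W RR=S
cmd 3: advance +1 → t=14, phase=(6,4,6,3) → FL=W FR=W RL=W RR=W
cmd 4: advance +5 → t=19, phase=(3,1,3,0) → FL=W FR=S RL=W RR=S


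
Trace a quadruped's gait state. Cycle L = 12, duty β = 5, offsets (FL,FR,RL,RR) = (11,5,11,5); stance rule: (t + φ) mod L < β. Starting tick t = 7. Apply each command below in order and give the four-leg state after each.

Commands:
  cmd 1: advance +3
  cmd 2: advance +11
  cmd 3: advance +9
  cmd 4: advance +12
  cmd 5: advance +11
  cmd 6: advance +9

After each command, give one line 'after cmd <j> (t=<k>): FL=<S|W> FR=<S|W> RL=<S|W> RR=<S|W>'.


start t=7: FL=W FR=S RL=W RR=S
cmd 1: advance +3 → t=10, phase=(9,3,9,3) → FL=W FR=S RL=W RR=S
cmd 2: advance +11 → t=21, phase=(8,2,8,2) → FL=W FR=S RL=W RR=S
cmd 3: advance +9 → t=30, phase=(5,11,5,11) → FL=W FR=W RL=W RR=W
cmd 4: advance +12 → t=42, phase=(5,11,5,11) → FL=W FR=W RL=W RR=W
cmd 5: advance +11 → t=53, phase=(4,10,4,10) → FL=S FR=W RL=S RR=W
cmd 6: advance +9 → t=62, phase=(1,7,1,7) → FL=S FR=W RL=S RR=W

after cmd 1 (t=10): FL=W FR=S RL=W RR=S
after cmd 2 (t=21): FL=W FR=S RL=W RR=S
after cmd 3 (t=30): FL=W FR=W RL=W RR=W
after cmd 4 (t=42): FL=W FR=W RL=W RR=W
after cmd 5 (t=53): FL=S FR=W RL=S RR=W
after cmd 6 (t=62): FL=S FR=W RL=S RR=W


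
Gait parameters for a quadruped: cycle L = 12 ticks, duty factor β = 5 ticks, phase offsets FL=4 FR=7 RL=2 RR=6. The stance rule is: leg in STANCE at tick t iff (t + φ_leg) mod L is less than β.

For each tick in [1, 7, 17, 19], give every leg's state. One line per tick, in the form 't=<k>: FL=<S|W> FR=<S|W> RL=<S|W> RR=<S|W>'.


t=1: phase=(5,8,3,7) vs β=5 → FL=W FR=W RL=S RR=W
t=7: phase=(11,2,9,1) vs β=5 → FL=W FR=S RL=W RR=S
t=17: phase=(9,0,7,11) vs β=5 → FL=W FR=S RL=W RR=W
t=19: phase=(11,2,9,1) vs β=5 → FL=W FR=S RL=W RR=S

t=1: FL=W FR=W RL=S RR=W
t=7: FL=W FR=S RL=W RR=S
t=17: FL=W FR=S RL=W RR=W
t=19: FL=W FR=S RL=W RR=S


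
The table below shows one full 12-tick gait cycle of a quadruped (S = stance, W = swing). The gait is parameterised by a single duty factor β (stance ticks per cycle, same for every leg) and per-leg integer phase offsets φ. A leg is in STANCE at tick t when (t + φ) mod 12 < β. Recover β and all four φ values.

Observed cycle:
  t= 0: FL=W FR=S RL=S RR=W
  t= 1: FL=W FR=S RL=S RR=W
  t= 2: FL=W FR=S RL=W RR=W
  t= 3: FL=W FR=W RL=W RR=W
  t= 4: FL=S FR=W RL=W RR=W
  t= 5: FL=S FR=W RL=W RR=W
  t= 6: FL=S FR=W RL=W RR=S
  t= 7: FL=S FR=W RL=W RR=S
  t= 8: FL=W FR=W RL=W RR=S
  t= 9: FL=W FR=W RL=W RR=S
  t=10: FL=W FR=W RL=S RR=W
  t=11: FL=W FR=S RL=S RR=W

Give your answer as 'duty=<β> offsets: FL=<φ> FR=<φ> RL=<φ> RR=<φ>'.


duty=4 offsets: FL=8 FR=1 RL=2 RR=6

duty β = stance ticks per leg = 4
FL: stance ticks = 4; W→S at t=4 → φ=8
FR: stance ticks = 4; W→S at t=11 → φ=1
RL: stance ticks = 4; W→S at t=10 → φ=2
RR: stance ticks = 4; W→S at t=6 → φ=6


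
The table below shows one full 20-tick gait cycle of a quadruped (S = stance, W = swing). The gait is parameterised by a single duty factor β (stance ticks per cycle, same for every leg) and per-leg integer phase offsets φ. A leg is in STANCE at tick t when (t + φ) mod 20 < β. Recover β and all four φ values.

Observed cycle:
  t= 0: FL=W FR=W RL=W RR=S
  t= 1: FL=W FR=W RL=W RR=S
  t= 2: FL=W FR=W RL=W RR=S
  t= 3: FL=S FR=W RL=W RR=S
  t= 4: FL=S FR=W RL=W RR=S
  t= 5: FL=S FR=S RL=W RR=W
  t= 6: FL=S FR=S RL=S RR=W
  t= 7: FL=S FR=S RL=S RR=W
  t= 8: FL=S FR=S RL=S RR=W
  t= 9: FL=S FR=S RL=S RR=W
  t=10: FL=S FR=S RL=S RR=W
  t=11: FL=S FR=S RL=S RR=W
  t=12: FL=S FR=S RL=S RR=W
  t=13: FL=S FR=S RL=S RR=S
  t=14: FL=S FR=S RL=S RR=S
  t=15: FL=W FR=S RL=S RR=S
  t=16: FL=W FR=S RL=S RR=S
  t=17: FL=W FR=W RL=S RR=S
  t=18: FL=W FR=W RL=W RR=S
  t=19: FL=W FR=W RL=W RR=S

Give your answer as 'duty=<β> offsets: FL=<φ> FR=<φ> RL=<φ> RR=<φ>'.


duty β = stance ticks per leg = 12
FL: stance ticks = 12; W→S at t=3 → φ=17
FR: stance ticks = 12; W→S at t=5 → φ=15
RL: stance ticks = 12; W→S at t=6 → φ=14
RR: stance ticks = 12; W→S at t=13 → φ=7

duty=12 offsets: FL=17 FR=15 RL=14 RR=7


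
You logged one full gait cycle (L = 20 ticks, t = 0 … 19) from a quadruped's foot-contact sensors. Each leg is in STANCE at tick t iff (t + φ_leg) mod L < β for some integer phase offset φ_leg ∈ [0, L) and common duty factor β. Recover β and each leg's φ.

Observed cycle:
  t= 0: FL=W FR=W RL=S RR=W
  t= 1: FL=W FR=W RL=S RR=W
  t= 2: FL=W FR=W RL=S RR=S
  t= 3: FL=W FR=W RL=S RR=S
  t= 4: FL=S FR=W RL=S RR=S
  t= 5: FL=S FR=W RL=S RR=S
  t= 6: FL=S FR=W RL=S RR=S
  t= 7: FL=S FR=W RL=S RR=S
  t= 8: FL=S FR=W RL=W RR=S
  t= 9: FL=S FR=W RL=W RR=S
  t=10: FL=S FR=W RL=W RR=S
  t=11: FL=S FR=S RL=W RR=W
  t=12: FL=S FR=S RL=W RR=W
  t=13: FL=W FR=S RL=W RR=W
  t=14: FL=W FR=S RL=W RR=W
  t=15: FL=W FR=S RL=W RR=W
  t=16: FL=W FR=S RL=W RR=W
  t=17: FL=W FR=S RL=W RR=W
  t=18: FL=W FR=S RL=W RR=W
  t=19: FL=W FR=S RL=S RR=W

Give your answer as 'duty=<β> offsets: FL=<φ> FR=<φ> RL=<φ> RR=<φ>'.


duty β = stance ticks per leg = 9
FL: stance ticks = 9; W→S at t=4 → φ=16
FR: stance ticks = 9; W→S at t=11 → φ=9
RL: stance ticks = 9; W→S at t=19 → φ=1
RR: stance ticks = 9; W→S at t=2 → φ=18

duty=9 offsets: FL=16 FR=9 RL=1 RR=18


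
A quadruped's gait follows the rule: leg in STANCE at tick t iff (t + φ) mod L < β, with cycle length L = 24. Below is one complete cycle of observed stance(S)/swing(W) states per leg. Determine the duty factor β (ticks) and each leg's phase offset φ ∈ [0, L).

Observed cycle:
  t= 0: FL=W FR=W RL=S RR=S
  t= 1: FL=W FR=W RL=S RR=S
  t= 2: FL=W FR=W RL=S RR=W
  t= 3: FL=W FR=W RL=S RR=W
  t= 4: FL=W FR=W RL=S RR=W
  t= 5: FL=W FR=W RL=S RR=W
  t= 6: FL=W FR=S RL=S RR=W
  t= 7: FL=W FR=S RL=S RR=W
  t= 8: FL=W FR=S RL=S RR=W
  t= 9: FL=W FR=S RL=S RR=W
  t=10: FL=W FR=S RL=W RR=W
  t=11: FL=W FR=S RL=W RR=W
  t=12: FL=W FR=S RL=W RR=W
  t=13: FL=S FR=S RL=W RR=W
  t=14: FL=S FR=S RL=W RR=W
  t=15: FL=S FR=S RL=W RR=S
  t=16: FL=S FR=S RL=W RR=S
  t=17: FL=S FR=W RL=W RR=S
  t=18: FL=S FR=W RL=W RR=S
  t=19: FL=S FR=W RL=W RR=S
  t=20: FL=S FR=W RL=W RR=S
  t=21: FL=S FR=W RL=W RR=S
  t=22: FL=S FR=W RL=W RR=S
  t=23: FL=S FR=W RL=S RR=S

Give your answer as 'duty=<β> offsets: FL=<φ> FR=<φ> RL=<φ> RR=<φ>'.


duty β = stance ticks per leg = 11
FL: stance ticks = 11; W→S at t=13 → φ=11
FR: stance ticks = 11; W→S at t=6 → φ=18
RL: stance ticks = 11; W→S at t=23 → φ=1
RR: stance ticks = 11; W→S at t=15 → φ=9

duty=11 offsets: FL=11 FR=18 RL=1 RR=9


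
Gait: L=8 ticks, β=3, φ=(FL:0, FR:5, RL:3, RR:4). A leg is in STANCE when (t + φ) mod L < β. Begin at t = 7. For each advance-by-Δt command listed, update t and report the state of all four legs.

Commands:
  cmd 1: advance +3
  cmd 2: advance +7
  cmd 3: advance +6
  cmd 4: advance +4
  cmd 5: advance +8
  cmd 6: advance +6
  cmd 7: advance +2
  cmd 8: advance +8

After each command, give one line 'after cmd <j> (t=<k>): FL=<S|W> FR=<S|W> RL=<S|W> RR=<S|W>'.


start t=7: FL=W FR=W RL=S RR=W
cmd 1: advance +3 → t=10, phase=(2,7,5,6) → FL=S FR=W RL=W RR=W
cmd 2: advance +7 → t=17, phase=(1,6,4,5) → FL=S FR=W RL=W RR=W
cmd 3: advance +6 → t=23, phase=(7,4,2,3) → FL=W FR=W RL=S RR=W
cmd 4: advance +4 → t=27, phase=(3,0,6,7) → FL=W FR=S RL=W RR=W
cmd 5: advance +8 → t=35, phase=(3,0,6,7) → FL=W FR=S RL=W RR=W
cmd 6: advance +6 → t=41, phase=(1,6,4,5) → FL=S FR=W RL=W RR=W
cmd 7: advance +2 → t=43, phase=(3,0,6,7) → FL=W FR=S RL=W RR=W
cmd 8: advance +8 → t=51, phase=(3,0,6,7) → FL=W FR=S RL=W RR=W

after cmd 1 (t=10): FL=S FR=W RL=W RR=W
after cmd 2 (t=17): FL=S FR=W RL=W RR=W
after cmd 3 (t=23): FL=W FR=W RL=S RR=W
after cmd 4 (t=27): FL=W FR=S RL=W RR=W
after cmd 5 (t=35): FL=W FR=S RL=W RR=W
after cmd 6 (t=41): FL=S FR=W RL=W RR=W
after cmd 7 (t=43): FL=W FR=S RL=W RR=W
after cmd 8 (t=51): FL=W FR=S RL=W RR=W


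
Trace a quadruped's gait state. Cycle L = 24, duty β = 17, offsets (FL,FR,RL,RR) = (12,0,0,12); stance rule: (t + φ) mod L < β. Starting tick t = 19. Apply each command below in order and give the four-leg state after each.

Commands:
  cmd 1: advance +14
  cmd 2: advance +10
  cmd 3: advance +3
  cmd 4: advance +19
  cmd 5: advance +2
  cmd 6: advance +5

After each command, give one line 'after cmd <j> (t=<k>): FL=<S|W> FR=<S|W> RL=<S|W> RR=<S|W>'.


start t=19: FL=S FR=W RL=W RR=S
cmd 1: advance +14 → t=33, phase=(21,9,9,21) → FL=W FR=S RL=S RR=W
cmd 2: advance +10 → t=43, phase=(7,19,19,7) → FL=S FR=W RL=W RR=S
cmd 3: advance +3 → t=46, phase=(10,22,22,10) → FL=S FR=W RL=W RR=S
cmd 4: advance +19 → t=65, phase=(5,17,17,5) → FL=S FR=W RL=W RR=S
cmd 5: advance +2 → t=67, phase=(7,19,19,7) → FL=S FR=W RL=W RR=S
cmd 6: advance +5 → t=72, phase=(12,0,0,12) → FL=S FR=S RL=S RR=S

after cmd 1 (t=33): FL=W FR=S RL=S RR=W
after cmd 2 (t=43): FL=S FR=W RL=W RR=S
after cmd 3 (t=46): FL=S FR=W RL=W RR=S
after cmd 4 (t=65): FL=S FR=W RL=W RR=S
after cmd 5 (t=67): FL=S FR=W RL=W RR=S
after cmd 6 (t=72): FL=S FR=S RL=S RR=S


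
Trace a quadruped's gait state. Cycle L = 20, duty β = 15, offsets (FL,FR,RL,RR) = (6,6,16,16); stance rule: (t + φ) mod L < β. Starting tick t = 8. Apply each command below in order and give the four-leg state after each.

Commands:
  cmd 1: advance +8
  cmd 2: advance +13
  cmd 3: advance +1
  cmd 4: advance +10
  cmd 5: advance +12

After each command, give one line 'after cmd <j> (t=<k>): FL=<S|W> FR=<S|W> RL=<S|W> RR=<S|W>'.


start t=8: FL=S FR=S RL=S RR=S
cmd 1: advance +8 → t=16, phase=(2,2,12,12) → FL=S FR=S RL=S RR=S
cmd 2: advance +13 → t=29, phase=(15,15,5,5) → FL=W FR=W RL=S RR=S
cmd 3: advance +1 → t=30, phase=(16,16,6,6) → FL=W FR=W RL=S RR=S
cmd 4: advance +10 → t=40, phase=(6,6,16,16) → FL=S FR=S RL=W RR=W
cmd 5: advance +12 → t=52, phase=(18,18,8,8) → FL=W FR=W RL=S RR=S

after cmd 1 (t=16): FL=S FR=S RL=S RR=S
after cmd 2 (t=29): FL=W FR=W RL=S RR=S
after cmd 3 (t=30): FL=W FR=W RL=S RR=S
after cmd 4 (t=40): FL=S FR=S RL=W RR=W
after cmd 5 (t=52): FL=W FR=W RL=S RR=S


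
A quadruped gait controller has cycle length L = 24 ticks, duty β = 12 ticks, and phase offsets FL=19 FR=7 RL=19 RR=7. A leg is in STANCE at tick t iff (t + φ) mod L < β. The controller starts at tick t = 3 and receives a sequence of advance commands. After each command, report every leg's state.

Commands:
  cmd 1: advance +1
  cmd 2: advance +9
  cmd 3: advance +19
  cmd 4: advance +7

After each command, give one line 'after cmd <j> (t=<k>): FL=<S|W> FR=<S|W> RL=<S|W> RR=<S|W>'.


start t=3: FL=W FR=S RL=W RR=S
cmd 1: advance +1 → t=4, phase=(23,11,23,11) → FL=W FR=S RL=W RR=S
cmd 2: advance +9 → t=13, phase=(8,20,8,20) → FL=S FR=W RL=S RR=W
cmd 3: advance +19 → t=32, phase=(3,15,3,15) → FL=S FR=W RL=S RR=W
cmd 4: advance +7 → t=39, phase=(10,22,10,22) → FL=S FR=W RL=S RR=W

after cmd 1 (t=4): FL=W FR=S RL=W RR=S
after cmd 2 (t=13): FL=S FR=W RL=S RR=W
after cmd 3 (t=32): FL=S FR=W RL=S RR=W
after cmd 4 (t=39): FL=S FR=W RL=S RR=W


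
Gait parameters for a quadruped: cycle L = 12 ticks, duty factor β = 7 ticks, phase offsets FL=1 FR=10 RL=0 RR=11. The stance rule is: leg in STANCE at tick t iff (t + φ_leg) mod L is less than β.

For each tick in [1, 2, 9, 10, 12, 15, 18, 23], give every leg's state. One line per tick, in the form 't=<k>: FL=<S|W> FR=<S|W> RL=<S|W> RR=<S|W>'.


t=1: FL=S FR=W RL=S RR=S
t=2: FL=S FR=S RL=S RR=S
t=9: FL=W FR=W RL=W RR=W
t=10: FL=W FR=W RL=W RR=W
t=12: FL=S FR=W RL=S RR=W
t=15: FL=S FR=S RL=S RR=S
t=18: FL=W FR=S RL=S RR=S
t=23: FL=S FR=W RL=W RR=W

t=1: phase=(2,11,1,0) vs β=7 → FL=S FR=W RL=S RR=S
t=2: phase=(3,0,2,1) vs β=7 → FL=S FR=S RL=S RR=S
t=9: phase=(10,7,9,8) vs β=7 → FL=W FR=W RL=W RR=W
t=10: phase=(11,8,10,9) vs β=7 → FL=W FR=W RL=W RR=W
t=12: phase=(1,10,0,11) vs β=7 → FL=S FR=W RL=S RR=W
t=15: phase=(4,1,3,2) vs β=7 → FL=S FR=S RL=S RR=S
t=18: phase=(7,4,6,5) vs β=7 → FL=W FR=S RL=S RR=S
t=23: phase=(0,9,11,10) vs β=7 → FL=S FR=W RL=W RR=W


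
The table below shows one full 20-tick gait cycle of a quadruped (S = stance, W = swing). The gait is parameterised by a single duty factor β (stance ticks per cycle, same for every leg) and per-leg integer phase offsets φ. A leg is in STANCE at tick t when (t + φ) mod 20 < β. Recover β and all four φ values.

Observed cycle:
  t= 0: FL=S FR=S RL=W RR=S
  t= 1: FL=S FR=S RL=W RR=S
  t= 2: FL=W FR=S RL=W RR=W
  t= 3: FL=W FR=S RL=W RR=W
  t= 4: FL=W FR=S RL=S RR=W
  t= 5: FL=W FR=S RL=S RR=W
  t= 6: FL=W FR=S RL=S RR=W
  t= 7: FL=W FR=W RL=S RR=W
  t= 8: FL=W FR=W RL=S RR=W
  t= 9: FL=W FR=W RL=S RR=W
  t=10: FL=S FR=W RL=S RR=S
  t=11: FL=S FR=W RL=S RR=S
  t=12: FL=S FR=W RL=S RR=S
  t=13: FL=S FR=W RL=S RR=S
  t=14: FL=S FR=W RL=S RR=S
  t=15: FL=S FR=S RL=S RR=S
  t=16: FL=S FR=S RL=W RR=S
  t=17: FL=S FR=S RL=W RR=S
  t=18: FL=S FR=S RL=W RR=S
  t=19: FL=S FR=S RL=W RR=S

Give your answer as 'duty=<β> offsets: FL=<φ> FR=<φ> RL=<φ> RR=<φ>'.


duty=12 offsets: FL=10 FR=5 RL=16 RR=10

duty β = stance ticks per leg = 12
FL: stance ticks = 12; W→S at t=10 → φ=10
FR: stance ticks = 12; W→S at t=15 → φ=5
RL: stance ticks = 12; W→S at t=4 → φ=16
RR: stance ticks = 12; W→S at t=10 → φ=10


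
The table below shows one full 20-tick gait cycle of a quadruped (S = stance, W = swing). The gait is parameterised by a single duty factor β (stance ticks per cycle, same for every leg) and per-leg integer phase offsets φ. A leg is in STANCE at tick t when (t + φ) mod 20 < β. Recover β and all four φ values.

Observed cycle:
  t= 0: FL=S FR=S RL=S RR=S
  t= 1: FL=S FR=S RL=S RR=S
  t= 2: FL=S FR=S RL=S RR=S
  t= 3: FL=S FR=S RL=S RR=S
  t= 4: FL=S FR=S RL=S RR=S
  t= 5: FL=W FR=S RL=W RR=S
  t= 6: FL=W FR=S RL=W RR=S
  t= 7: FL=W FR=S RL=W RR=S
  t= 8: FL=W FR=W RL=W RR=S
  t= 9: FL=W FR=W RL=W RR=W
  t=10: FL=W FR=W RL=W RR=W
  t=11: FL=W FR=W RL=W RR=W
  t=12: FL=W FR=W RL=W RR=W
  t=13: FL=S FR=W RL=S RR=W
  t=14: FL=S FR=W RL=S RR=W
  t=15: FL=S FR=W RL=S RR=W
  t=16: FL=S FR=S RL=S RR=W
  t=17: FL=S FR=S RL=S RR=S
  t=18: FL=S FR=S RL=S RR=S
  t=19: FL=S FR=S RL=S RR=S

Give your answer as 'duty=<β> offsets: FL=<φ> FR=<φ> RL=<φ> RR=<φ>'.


duty β = stance ticks per leg = 12
FL: stance ticks = 12; W→S at t=13 → φ=7
FR: stance ticks = 12; W→S at t=16 → φ=4
RL: stance ticks = 12; W→S at t=13 → φ=7
RR: stance ticks = 12; W→S at t=17 → φ=3

duty=12 offsets: FL=7 FR=4 RL=7 RR=3


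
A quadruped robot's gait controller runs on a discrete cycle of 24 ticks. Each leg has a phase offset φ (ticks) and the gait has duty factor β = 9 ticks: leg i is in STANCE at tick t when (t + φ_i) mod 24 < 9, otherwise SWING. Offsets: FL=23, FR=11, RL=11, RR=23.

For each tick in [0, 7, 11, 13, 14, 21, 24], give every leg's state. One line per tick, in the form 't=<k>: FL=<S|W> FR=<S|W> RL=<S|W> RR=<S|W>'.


t=0: phase=(23,11,11,23) vs β=9 → FL=W FR=W RL=W RR=W
t=7: phase=(6,18,18,6) vs β=9 → FL=S FR=W RL=W RR=S
t=11: phase=(10,22,22,10) vs β=9 → FL=W FR=W RL=W RR=W
t=13: phase=(12,0,0,12) vs β=9 → FL=W FR=S RL=S RR=W
t=14: phase=(13,1,1,13) vs β=9 → FL=W FR=S RL=S RR=W
t=21: phase=(20,8,8,20) vs β=9 → FL=W FR=S RL=S RR=W
t=24: phase=(23,11,11,23) vs β=9 → FL=W FR=W RL=W RR=W

t=0: FL=W FR=W RL=W RR=W
t=7: FL=S FR=W RL=W RR=S
t=11: FL=W FR=W RL=W RR=W
t=13: FL=W FR=S RL=S RR=W
t=14: FL=W FR=S RL=S RR=W
t=21: FL=W FR=S RL=S RR=W
t=24: FL=W FR=W RL=W RR=W


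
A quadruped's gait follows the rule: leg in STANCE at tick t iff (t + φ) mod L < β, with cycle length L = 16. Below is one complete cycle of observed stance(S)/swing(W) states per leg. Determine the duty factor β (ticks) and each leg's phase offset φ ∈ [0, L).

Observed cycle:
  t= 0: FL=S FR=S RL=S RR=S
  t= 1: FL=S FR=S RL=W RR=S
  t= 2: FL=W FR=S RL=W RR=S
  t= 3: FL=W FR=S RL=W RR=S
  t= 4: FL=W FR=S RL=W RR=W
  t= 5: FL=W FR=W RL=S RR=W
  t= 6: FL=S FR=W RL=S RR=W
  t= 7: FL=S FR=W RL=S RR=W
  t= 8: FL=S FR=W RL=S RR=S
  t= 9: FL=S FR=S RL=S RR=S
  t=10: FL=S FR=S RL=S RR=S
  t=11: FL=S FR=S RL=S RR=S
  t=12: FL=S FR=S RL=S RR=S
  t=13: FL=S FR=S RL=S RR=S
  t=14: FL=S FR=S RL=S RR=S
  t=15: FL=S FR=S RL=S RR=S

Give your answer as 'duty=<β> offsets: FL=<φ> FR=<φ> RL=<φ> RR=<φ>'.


duty β = stance ticks per leg = 12
FL: stance ticks = 12; W→S at t=6 → φ=10
FR: stance ticks = 12; W→S at t=9 → φ=7
RL: stance ticks = 12; W→S at t=5 → φ=11
RR: stance ticks = 12; W→S at t=8 → φ=8

duty=12 offsets: FL=10 FR=7 RL=11 RR=8


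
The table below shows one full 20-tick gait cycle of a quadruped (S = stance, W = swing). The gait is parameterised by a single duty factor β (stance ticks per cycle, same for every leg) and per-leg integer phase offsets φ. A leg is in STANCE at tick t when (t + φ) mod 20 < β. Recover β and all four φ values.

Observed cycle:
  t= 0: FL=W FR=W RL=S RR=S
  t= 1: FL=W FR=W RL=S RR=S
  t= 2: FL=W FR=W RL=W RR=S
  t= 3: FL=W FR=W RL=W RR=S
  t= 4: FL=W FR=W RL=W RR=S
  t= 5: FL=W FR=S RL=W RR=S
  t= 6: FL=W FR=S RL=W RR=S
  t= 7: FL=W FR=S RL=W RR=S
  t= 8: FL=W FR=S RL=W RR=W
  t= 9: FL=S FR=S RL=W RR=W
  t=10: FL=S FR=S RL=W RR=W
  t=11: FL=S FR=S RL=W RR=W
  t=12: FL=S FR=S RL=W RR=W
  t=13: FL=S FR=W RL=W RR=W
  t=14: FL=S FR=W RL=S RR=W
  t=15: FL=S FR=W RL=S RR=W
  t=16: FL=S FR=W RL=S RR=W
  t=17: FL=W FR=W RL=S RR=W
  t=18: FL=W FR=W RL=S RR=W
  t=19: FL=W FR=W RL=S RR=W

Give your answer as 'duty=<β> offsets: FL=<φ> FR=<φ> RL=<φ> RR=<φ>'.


duty=8 offsets: FL=11 FR=15 RL=6 RR=0

duty β = stance ticks per leg = 8
FL: stance ticks = 8; W→S at t=9 → φ=11
FR: stance ticks = 8; W→S at t=5 → φ=15
RL: stance ticks = 8; W→S at t=14 → φ=6
RR: stance ticks = 8; W→S at t=0 → φ=0


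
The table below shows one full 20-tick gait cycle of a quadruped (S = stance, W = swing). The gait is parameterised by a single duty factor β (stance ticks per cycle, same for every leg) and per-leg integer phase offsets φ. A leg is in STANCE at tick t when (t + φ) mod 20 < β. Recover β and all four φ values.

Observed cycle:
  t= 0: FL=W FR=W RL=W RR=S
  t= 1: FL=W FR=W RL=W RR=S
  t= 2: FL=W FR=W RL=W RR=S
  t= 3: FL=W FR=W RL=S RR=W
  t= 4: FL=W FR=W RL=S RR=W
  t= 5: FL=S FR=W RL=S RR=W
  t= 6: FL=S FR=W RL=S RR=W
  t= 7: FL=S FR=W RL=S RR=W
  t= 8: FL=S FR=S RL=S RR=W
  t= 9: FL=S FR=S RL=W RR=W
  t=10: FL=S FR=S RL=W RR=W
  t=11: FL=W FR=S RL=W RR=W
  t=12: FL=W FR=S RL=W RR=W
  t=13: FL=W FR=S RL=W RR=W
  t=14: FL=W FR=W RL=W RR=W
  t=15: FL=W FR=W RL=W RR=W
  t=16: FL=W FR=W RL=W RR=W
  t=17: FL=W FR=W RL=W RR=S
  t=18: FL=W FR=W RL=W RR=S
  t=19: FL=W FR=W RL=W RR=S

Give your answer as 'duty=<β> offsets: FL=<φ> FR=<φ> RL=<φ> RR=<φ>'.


duty β = stance ticks per leg = 6
FL: stance ticks = 6; W→S at t=5 → φ=15
FR: stance ticks = 6; W→S at t=8 → φ=12
RL: stance ticks = 6; W→S at t=3 → φ=17
RR: stance ticks = 6; W→S at t=17 → φ=3

duty=6 offsets: FL=15 FR=12 RL=17 RR=3
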